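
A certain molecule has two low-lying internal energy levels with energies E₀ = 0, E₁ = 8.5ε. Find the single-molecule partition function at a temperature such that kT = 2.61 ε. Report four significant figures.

Eᵢ/kT = 0, 3.25670.
Z = Σ e^(−Eᵢ/kT) = e^(−0) + e^(−3.25670) = 1.00000 + 0.0385153 = 1.03852.

Z = 1.039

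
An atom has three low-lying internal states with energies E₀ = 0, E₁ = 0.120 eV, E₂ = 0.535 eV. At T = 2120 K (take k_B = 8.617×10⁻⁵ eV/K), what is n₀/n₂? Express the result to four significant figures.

18.70

k_BT = 8.617×10⁻⁵ × 2120 K = 0.182680 eV.
n₀/n₂ = exp[−(E₀−E₂)/kT] = exp(−(-0.535 eV)/(0.182680 eV)) = exp(2.92862) = 18.70.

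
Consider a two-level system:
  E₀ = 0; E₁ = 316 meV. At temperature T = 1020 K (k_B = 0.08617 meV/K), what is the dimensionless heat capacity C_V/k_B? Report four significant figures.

0.3362

k_BT = 0.08617 × 1020 K = 87.8934 meV.
Eᵢ/kT = 0, 3.59526.
Z = Σ e^(−Eᵢ/kT) = e^(−0) + e^(−3.59526) = 1.00000 + 0.0274535 = 1.02745.
⟨E⟩ = 8.44353 meV, ⟨E²⟩ = 2668.16 meV².
C_V/k_B = (⟨E²⟩ − ⟨E⟩²)/(kT)² = (2668.16 − 71.2932)/7725.25 = 0.3362.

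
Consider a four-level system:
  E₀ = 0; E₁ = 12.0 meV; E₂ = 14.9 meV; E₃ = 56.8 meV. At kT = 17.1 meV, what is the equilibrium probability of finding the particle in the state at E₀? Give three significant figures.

0.513

Eᵢ/kT = 0, 0.70175, 0.87135, 3.3216.
Z = Σ e^(−Eᵢ/kT) = e^(−0) + e^(−0.70175) + e^(−0.87135) + e^(−3.3216) = 1.0000 + 0.49572 + 0.41839 + 0.036095 = 1.9502.
P₀ = e^(−E₀/kT) / Z = 1.0000/1.9502 = 0.513.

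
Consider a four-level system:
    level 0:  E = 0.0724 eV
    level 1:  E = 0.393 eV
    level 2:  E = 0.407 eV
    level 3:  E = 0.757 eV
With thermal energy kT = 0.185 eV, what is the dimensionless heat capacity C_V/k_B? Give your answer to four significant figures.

0.7708

Eᵢ/kT = 0.391351, 2.12432, 2.20000, 4.09189.
Z = Σ e^(−Eᵢ/kT) = e^(−0.391351) + e^(−2.12432) + e^(−2.20000) + e^(−4.09189) = 0.676143 + 0.119514 + 0.110803 + 0.0167076 = 0.923168.
⟨E⟩ = 0.166455 eV, ⟨E²⟩ = 0.0540873 eV².
C_V/k_B = (⟨E²⟩ − ⟨E⟩²)/(kT)² = (0.0540873 − 0.0277073)/0.0342250 = 0.7708.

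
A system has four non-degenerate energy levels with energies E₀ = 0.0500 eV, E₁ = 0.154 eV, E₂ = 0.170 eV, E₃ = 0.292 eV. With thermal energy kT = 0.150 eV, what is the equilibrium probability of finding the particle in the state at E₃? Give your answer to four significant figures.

0.09273

Eᵢ/kT = 0.333333, 1.02667, 1.13333, 1.94667.
Z = Σ e^(−Eᵢ/kT) = e^(−0.333333) + e^(−1.02667) + e^(−1.13333) + e^(−1.94667) = 0.716532 + 0.358198 + 0.321959 + 0.142749 = 1.53944.
P₃ = e^(−E₃/kT) / Z = 0.142749/1.53944 = 0.09273.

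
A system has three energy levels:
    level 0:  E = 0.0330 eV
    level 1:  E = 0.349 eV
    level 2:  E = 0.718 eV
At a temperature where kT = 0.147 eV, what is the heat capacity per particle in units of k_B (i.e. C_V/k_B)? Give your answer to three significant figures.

0.592

Eᵢ/kT = 0.22449, 2.3741, 4.8844.
Z = Σ e^(−Eᵢ/kT) = e^(−0.22449) + e^(−2.3741) + e^(−4.8844) = 0.79892 + 0.093098 + 0.0075637 = 0.89958.
⟨E⟩ = 0.071463 eV, ⟨E²⟩ = 0.017907 eV².
C_V/k_B = (⟨E²⟩ − ⟨E⟩²)/(kT)² = (0.017907 − 0.0051070)/0.021609 = 0.592.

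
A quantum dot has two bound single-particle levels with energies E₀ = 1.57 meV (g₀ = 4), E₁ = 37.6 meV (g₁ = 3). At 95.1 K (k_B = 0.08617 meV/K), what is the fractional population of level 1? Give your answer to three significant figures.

0.00915

k_BT = 0.08617 × 95.1 K = 8.1948 meV.
Eᵢ/kT = 0.19158, 4.5883.
Z = Σ gᵢe^(−Eᵢ/kT) = 4·e^(−0.19158) + 3·e^(−4.5883) = 3.3026 + 0.030510 = 3.3331.
P₁ = g₁ e^(−E₁/kT) / Z = 0.030510/3.3331 = 0.00915.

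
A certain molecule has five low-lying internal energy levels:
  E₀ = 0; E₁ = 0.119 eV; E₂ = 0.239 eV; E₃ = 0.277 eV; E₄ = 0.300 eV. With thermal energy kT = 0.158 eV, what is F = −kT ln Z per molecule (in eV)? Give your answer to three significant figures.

Eᵢ/kT = 0, 0.75316, 1.5127, 1.7532, 1.8987.
Z = Σ e^(−Eᵢ/kT) = e^(−0) + e^(−0.75316) + e^(−1.5127) + e^(−1.7532) + e^(−1.8987) = 1.0000 + 0.47088 + 0.22031 + 0.17322 + 0.14976 = 2.0142.
F = −kT ln Z = −0.158 × ln(2.0142) = −0.158 × 0.70022 = -0.111 eV.

-0.111 eV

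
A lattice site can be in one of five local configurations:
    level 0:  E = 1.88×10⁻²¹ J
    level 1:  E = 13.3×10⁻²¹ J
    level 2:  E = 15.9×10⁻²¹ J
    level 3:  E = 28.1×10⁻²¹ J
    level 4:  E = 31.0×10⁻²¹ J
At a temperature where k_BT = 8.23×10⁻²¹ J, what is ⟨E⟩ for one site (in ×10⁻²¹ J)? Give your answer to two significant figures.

Eᵢ/kT = 0.2284, 1.616, 1.932, 3.414, 3.767.
Z = Σ e^(−Eᵢ/kT) = e^(−0.2284) + e^(−1.616) + e^(−1.932) + e^(−3.414) + e^(−3.767) = 0.7958 + 0.1987 + 0.1449 + 0.03291 + 0.02312 = 1.195.
⟨E⟩ = Σ Eᵢ e^(−Eᵢ/kT) / Z = (1.88·0.7958 + 13.3·0.1987 + 15.9·0.1449 + 28.1·0.03291 + 31.0·0.02312) / 1.195 = 6.8 ×10⁻²¹ J.

6.8 ×10⁻²¹ J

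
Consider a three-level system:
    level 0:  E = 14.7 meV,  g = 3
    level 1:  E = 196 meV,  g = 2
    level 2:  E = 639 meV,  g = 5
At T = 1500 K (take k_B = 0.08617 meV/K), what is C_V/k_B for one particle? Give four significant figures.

0.4753

k_BT = 0.08617 × 1500 K = 129.255 meV.
Eᵢ/kT = 0.113729, 1.51638, 4.94372.
Z = Σ gᵢe^(−Eᵢ/kT) = 3·e^(−0.113729) + 2·e^(−1.51638) + 5·e^(−4.94372) = 2.67750 + 0.439010 + 0.0356402 = 3.15215.
⟨E⟩ = 47.0090 meV, ⟨E²⟩ = 10150.6 meV².
C_V/k_B = (⟨E²⟩ − ⟨E⟩²)/(kT)² = (10150.6 − 2209.85)/16706.9 = 0.4753.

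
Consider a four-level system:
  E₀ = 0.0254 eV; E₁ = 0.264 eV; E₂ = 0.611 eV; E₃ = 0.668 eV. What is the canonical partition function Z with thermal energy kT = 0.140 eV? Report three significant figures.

Eᵢ/kT = 0.18143, 1.8857, 4.3643, 4.7714.
Z = Σ e^(−Eᵢ/kT) = e^(−0.18143) + e^(−1.8857) + e^(−4.3643) + e^(−4.7714) = 0.83408 + 0.15172 + 0.012724 + 0.0084685 = 1.0070.

Z = 1.01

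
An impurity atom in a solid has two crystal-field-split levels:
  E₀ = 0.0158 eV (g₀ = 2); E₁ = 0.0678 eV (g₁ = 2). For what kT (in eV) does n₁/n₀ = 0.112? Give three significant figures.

0.0238 eV

n₁/n₀ = (g₁/g₀) exp[−(E₁−E₀)/kT] = 0.112.
⇒ (E₁−E₀)/kT = ln((2/2)/0.112) = ln(8.9286) = 2.1893.
kT = 0.0520 eV / 2.1893 = 0.0238 eV.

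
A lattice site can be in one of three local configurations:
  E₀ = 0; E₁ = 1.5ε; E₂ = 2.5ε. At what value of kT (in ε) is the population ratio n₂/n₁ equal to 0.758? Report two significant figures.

n₂/n₁ = exp[−(E₂−E₁)/kT] = 0.758.
⇒ (E₂−E₁)/kT = ln(1/0.758) = ln(1.319) = 0.2769.
kT = 1.0ε / 0.2769 = 3.6 ε.

3.6 ε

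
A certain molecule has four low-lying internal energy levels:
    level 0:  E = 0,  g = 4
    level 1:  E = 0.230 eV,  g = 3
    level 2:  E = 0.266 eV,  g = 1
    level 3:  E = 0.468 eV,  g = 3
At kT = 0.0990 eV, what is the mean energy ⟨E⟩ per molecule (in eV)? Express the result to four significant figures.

0.02236 eV

Eᵢ/kT = 0, 2.32323, 2.68687, 4.72727.
Z = Σ gᵢe^(−Eᵢ/kT) = 4·e^(−0) + 3·e^(−2.32323) + 1·e^(−2.68687) + 3·e^(−4.72727) = 4.00000 + 0.293870 + 0.0680937 + 0.0265518 = 4.38852.
⟨E⟩ = Σ Eᵢ gᵢe^(−Eᵢ/kT) / Z = (0·4.00000 + 0.230·0.293870 + 0.266·0.0680937 + 0.468·0.0265518) / 4.38852 = 0.02236 eV.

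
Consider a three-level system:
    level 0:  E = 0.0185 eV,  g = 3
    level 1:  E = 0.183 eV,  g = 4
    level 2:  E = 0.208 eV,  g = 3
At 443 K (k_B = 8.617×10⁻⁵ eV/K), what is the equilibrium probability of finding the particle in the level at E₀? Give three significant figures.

k_BT = 8.617×10⁻⁵ × 443 K = 0.038173 eV.
Eᵢ/kT = 0.48464, 4.7940, 5.4489.
Z = Σ gᵢe^(−Eᵢ/kT) = 3·e^(−0.48464) + 4·e^(−4.7940) + 3·e^(−5.4489) = 1.8478 + 0.033117 + 0.012903 = 1.8938.
P₀ = g₀ e^(−E₀/kT) / Z = 1.8478/1.8938 = 0.976.

0.976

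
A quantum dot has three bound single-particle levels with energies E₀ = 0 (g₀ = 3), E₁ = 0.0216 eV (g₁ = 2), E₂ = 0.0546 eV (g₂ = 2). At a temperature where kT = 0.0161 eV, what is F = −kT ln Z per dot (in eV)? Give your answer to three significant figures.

-0.0206 eV

Eᵢ/kT = 0, 1.3416, 3.3913.
Z = Σ gᵢe^(−Eᵢ/kT) = 3·e^(−0) + 2·e^(−1.3416) + 2·e^(−3.3913) = 3.0000 + 0.52285 + 0.067330 = 3.5902.
F = −kT ln Z = −0.0161 × ln(3.5902) = −0.0161 × 1.2782 = -0.0206 eV.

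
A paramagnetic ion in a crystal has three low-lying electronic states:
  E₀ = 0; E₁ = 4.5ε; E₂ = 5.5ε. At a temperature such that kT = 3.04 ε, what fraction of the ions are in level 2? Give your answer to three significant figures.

Eᵢ/kT = 0, 1.4803, 1.8092.
Z = Σ e^(−Eᵢ/kT) = e^(−0) + e^(−1.4803) + e^(−1.8092) = 1.0000 + 0.22757 + 0.16379 = 1.3914.
P₂ = e^(−E₂/kT) / Z = 0.16379/1.3914 = 0.118.

0.118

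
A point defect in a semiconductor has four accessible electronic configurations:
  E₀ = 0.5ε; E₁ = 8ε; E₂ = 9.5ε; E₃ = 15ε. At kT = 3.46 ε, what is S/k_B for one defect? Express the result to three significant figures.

0.605

Eᵢ/kT = 0.14451, 2.3121, 2.7457, 4.3353.
Z = Σ e^(−Eᵢ/kT) = e^(−0.14451) + e^(−2.3121) + e^(−2.7457) + e^(−4.3353) = 0.86545 + 0.099053 + 0.064203 + 0.013098 = 1.0418.
⟨E⟩ = Σ EᵢPᵢ = 1.9500 ε.
S/k_B = ln Z + ⟨E⟩/kT = ln(1.0418) + 1.9500/3.46 = 0.040950 + 0.56358 = 0.605.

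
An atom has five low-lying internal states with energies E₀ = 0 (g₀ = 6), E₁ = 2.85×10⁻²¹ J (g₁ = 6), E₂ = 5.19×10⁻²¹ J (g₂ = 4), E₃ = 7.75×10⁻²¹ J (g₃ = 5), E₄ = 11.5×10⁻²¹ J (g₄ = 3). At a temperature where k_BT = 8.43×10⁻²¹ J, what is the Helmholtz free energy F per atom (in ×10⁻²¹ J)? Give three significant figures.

Eᵢ/kT = 0, 0.33808, 0.61566, 0.91934, 1.3642.
Z = Σ gᵢe^(−Eᵢ/kT) = 6·e^(−0) + 6·e^(−0.33808) + 4·e^(−0.61566) + 5·e^(−0.91934) + 3·e^(−1.3642) = 6.0000 + 4.2788 + 2.1611 + 1.9939 + 0.76676 = 15.201.
F = −kT ln Z = −8.43 × ln(15.201) = −8.43 × 2.7214 = -22.9 ×10⁻²¹ J.

-22.9 ×10⁻²¹ J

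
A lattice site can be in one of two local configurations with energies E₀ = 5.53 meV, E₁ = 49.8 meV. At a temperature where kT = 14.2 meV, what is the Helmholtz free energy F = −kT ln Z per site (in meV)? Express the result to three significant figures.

Eᵢ/kT = 0.38944, 3.5070.
Z = Σ e^(−Eᵢ/kT) = e^(−0.38944) + e^(−3.5070) = 0.67744 + 0.029987 = 0.70743.
F = −kT ln Z = −14.2 × ln(0.70743) = −14.2 × -0.34612 = 4.91 meV.

4.91 meV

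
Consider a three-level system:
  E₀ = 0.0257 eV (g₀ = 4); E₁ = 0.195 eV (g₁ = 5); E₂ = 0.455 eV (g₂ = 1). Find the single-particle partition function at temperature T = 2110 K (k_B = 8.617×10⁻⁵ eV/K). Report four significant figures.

Z = 5.265

k_BT = 8.617×10⁻⁵ × 2110 K = 0.181819 eV.
Eᵢ/kT = 0.141349, 1.07250, 2.50249.
Z = Σ gᵢe^(−Eᵢ/kT) = 4·e^(−0.141349) + 5·e^(−1.07250) + 1·e^(−2.50249) = 3.47275 + 1.71076 + 0.0818809 = 5.26539.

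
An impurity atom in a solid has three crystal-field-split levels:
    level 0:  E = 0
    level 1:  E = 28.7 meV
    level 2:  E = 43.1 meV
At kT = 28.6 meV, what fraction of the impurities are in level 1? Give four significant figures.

0.2308

Eᵢ/kT = 0, 1.00350, 1.50699.
Z = Σ e^(−Eᵢ/kT) = e^(−0) + e^(−1.00350) + e^(−1.50699) = 1.00000 + 0.366594 + 0.221576 = 1.58817.
P₁ = e^(−E₁/kT) / Z = 0.366594/1.58817 = 0.2308.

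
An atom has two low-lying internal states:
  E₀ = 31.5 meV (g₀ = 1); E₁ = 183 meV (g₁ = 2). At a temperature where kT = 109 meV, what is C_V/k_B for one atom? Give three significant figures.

Eᵢ/kT = 0.28899, 1.6789.
Z = Σ gᵢe^(−Eᵢ/kT) = 1·e^(−0.28899) + 2·e^(−1.6789) = 0.74902 + 0.37316 = 1.1222.
⟨E⟩ = 81.877 meV, ⟨E²⟩ = 11798 meV².
C_V/k_B = (⟨E²⟩ − ⟨E⟩²)/(kT)² = (11798 − 6703.8)/11881 = 0.429.

0.429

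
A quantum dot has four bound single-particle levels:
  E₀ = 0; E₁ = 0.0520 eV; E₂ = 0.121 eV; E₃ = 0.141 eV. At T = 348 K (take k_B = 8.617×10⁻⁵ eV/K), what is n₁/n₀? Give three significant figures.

k_BT = 8.617×10⁻⁵ × 348 K = 0.029987 eV.
n₁/n₀ = exp[−(E₁−E₀)/kT] = exp(−(0.0520 eV)/(0.029987 eV)) = exp(-1.7341) = 0.177.

0.177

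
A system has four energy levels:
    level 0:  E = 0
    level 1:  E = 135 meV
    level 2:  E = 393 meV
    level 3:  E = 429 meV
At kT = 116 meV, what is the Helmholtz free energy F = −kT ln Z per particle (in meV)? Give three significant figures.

-36.6 meV

Eᵢ/kT = 0, 1.1638, 3.3879, 3.6983.
Z = Σ e^(−Eᵢ/kT) = e^(−0) + e^(−1.1638) + e^(−3.3879) + e^(−3.6983) = 1.0000 + 0.31230 + 0.033780 + 0.024766 = 1.3708.
F = −kT ln Z = −116 × ln(1.3708) = −116 × 0.31539 = -36.6 meV.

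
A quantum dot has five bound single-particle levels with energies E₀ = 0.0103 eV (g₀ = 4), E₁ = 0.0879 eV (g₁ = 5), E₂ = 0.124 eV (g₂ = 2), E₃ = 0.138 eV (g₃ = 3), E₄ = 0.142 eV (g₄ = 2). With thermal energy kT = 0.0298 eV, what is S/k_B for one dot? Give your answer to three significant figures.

Eᵢ/kT = 0.34564, 2.9497, 4.1611, 4.6309, 4.7651.
Z = Σ gᵢe^(−Eᵢ/kT) = 4·e^(−0.34564) + 5·e^(−2.9497) + 2·e^(−4.1611) + 3·e^(−4.6309) + 2·e^(−4.7651) = 2.8311 + 0.26178 + 0.031181 + 0.029238 + 0.017044 = 3.1703.
⟨E⟩ = Σ EᵢPᵢ = 0.019712 eV.
S/k_B = ln Z + ⟨E⟩/kT = ln(3.1703) + 0.019712/0.0298 = 1.1538 + 0.66148 = 1.82.

1.82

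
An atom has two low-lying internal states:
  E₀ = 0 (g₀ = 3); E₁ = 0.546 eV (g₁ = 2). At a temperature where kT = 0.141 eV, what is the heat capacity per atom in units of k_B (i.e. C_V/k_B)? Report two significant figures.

0.20

Eᵢ/kT = 0, 3.872.
Z = Σ gᵢe^(−Eᵢ/kT) = 3·e^(−0) + 2·e^(−3.872) = 3.000 + 0.04163 = 3.042.
⟨E⟩ = 0.007472 eV, ⟨E²⟩ = 0.004080 eV².
C_V/k_B = (⟨E²⟩ − ⟨E⟩²)/(kT)² = (0.004080 − 0.00005583)/0.01988 = 0.20.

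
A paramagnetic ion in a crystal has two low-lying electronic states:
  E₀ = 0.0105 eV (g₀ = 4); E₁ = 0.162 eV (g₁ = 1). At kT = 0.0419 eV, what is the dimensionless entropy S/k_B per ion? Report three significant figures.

Eᵢ/kT = 0.25060, 3.8663.
Z = Σ gᵢe^(−Eᵢ/kT) = 4·e^(−0.25060) + 1·e^(−3.8663) = 3.1133 + 0.020936 = 3.1342.
⟨E⟩ = Σ EᵢPᵢ = 0.011512 eV.
S/k_B = ln Z + ⟨E⟩/kT = ln(3.1342) + 0.011512/0.0419 = 1.1424 + 0.27475 = 1.42.

1.42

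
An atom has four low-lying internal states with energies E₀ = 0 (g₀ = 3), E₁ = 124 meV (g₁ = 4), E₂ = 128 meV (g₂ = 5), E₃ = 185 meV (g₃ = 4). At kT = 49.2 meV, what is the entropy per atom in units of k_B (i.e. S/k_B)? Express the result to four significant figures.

1.893

Eᵢ/kT = 0, 2.52033, 2.60163, 3.76016.
Z = Σ gᵢe^(−Eᵢ/kT) = 3·e^(−0) + 4·e^(−2.52033) + 5·e^(−2.60163) + 4·e^(−3.76016) = 3.00000 + 0.321732 + 0.370763 + 0.0931201 = 3.78562.
⟨E⟩ = Σ EᵢPᵢ = 27.6255 meV.
S/k_B = ln Z + ⟨E⟩/kT = ln(3.78562) + 27.6255/49.2 = 1.33121 + 0.561494 = 1.893.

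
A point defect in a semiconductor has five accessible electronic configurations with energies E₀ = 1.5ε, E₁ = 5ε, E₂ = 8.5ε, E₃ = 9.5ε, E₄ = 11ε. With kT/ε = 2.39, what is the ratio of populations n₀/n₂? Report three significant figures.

18.7

n₀/n₂ = exp[−(E₀−E₂)/kT] = exp(−(-7.0ε)/(2.39ε)) = exp(2.9289) = 18.7.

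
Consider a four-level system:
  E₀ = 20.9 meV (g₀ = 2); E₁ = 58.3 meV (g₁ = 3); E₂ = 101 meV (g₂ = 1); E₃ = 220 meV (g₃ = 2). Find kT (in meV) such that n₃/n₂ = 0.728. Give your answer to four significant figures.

n₃/n₂ = (g₃/g₂) exp[−(E₃−E₂)/kT] = 0.728.
⇒ (E₃−E₂)/kT = ln((2/1)/0.728) = ln(2.74725) = 1.01060.
kT = 119 meV / 1.01060 = 117.8 meV.

117.8 meV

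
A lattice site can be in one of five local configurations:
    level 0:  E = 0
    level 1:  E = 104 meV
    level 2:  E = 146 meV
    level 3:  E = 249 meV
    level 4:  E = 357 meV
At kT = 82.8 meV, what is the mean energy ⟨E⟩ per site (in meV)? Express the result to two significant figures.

Eᵢ/kT = 0, 1.256, 1.763, 3.007, 4.312.
Z = Σ e^(−Eᵢ/kT) = e^(−0) + e^(−1.256) + e^(−1.763) + e^(−3.007) + e^(−4.312) = 1.000 + 0.2848 + 0.1715 + 0.04944 + 0.01341 = 1.519.
⟨E⟩ = Σ Eᵢ e^(−Eᵢ/kT) / Z = (0·1.000 + 104·0.2848 + 146·0.1715 + 249·0.04944 + 357·0.01341) / 1.519 = 47 meV.

47 meV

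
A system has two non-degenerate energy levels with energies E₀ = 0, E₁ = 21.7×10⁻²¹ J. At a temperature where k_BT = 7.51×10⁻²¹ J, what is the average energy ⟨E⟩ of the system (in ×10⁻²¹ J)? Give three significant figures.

Eᵢ/kT = 0, 2.8895.
Z = Σ e^(−Eᵢ/kT) = e^(−0) + e^(−2.8895) = 1.0000 + 0.055604 = 1.0556.
⟨E⟩ = Σ Eᵢ e^(−Eᵢ/kT) / Z = (0·1.0000 + 21.7·0.055604) / 1.0556 = 1.14 ×10⁻²¹ J.

1.14 ×10⁻²¹ J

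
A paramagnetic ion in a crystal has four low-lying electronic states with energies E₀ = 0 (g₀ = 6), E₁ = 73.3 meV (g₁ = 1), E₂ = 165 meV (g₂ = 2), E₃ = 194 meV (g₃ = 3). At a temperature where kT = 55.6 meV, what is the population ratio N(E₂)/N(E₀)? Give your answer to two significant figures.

0.017

n₂/n₀ = (g₂/g₀) exp[−(E₂−E₀)/kT] = (2/6) × exp(−(165 meV)/(55.6 meV)) = (2/6) × exp(-2.968) = 0.017.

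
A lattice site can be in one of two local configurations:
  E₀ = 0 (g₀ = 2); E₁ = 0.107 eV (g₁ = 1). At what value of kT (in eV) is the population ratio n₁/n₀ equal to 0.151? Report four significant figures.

n₁/n₀ = (g₁/g₀) exp[−(E₁−E₀)/kT] = 0.151.
⇒ (E₁−E₀)/kT = ln((1/2)/0.151) = ln(3.31126) = 1.19733.
kT = 0.107 eV / 1.19733 = 0.08937 eV.

0.08937 eV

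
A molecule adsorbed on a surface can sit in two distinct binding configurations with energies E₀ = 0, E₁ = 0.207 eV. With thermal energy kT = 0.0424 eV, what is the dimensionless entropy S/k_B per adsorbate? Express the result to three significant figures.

0.0443

Eᵢ/kT = 0, 4.8821.
Z = Σ e^(−Eᵢ/kT) = e^(−0) + e^(−4.8821) = 1.0000 + 0.0075811 = 1.0076.
⟨E⟩ = Σ EᵢPᵢ = 0.0015575 eV.
S/k_B = ln Z + ⟨E⟩/kT = ln(1.0076) + 0.0015575/0.0424 = 0.0075713 + 0.036733 = 0.0443.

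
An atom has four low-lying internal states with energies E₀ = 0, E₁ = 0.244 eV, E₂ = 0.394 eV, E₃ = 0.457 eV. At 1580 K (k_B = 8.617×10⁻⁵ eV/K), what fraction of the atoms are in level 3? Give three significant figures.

k_BT = 8.617×10⁻⁵ × 1580 K = 0.13615 eV.
Eᵢ/kT = 0, 1.7921, 2.8939, 3.3566.
Z = Σ e^(−Eᵢ/kT) = e^(−0) + e^(−1.7921) + e^(−2.8939) + e^(−3.3566) = 1.0000 + 0.16661 + 0.055360 + 0.034854 = 1.2568.
P₃ = e^(−E₃/kT) / Z = 0.034854/1.2568 = 0.0277.

0.0277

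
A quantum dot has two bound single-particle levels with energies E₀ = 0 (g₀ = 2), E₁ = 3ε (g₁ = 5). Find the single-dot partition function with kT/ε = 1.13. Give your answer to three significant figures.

Z = 2.35

Eᵢ/kT = 0, 2.6549.
Z = Σ gᵢe^(−Eᵢ/kT) = 2·e^(−0) + 5·e^(−2.6549) = 2.0000 + 0.35153 = 2.3515.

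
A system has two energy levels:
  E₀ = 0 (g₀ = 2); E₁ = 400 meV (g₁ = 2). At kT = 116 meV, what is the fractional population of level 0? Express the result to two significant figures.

Eᵢ/kT = 0, 3.448.
Z = Σ gᵢe^(−Eᵢ/kT) = 2·e^(−0) + 2·e^(−3.448) = 2.000 + 0.06362 = 2.064.
P₀ = g₀ e^(−E₀/kT) / Z = 2.000/2.064 = 0.97.

0.97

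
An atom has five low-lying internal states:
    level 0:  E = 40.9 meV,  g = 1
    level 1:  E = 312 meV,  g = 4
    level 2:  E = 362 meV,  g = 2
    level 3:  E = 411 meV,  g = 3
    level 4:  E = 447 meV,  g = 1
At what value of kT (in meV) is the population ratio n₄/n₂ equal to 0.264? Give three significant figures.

n₄/n₂ = (g₄/g₂) exp[−(E₄−E₂)/kT] = 0.264.
⇒ (E₄−E₂)/kT = ln((1/2)/0.264) = ln(1.8939) = 0.63864.
kT = 85 meV / 0.63864 = 133 meV.

133 meV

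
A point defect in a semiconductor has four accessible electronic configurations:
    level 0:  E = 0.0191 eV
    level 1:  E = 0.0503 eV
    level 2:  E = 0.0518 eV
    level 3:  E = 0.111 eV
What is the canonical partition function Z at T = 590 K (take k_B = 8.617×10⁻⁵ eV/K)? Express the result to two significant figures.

Z = 1.5

k_BT = 8.617×10⁻⁵ × 590 K = 0.05084 eV.
Eᵢ/kT = 0.3757, 0.9894, 1.019, 2.183.
Z = Σ e^(−Eᵢ/kT) = e^(−0.3757) + e^(−0.9894) + e^(−1.019) + e^(−2.183) = 0.6868 + 0.3718 + 0.3610 + 0.1127 = 1.532.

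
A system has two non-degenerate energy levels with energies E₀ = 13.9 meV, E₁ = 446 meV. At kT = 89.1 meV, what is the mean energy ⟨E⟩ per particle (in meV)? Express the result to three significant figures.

17.3 meV

Eᵢ/kT = 0.15600, 5.0056.
Z = Σ e^(−Eᵢ/kT) = e^(−0.15600) + e^(−5.0056) = 0.85556 + 0.0067003 = 0.86226.
⟨E⟩ = Σ Eᵢ e^(−Eᵢ/kT) / Z = (13.9·0.85556 + 446·0.0067003) / 0.86226 = 17.3 meV.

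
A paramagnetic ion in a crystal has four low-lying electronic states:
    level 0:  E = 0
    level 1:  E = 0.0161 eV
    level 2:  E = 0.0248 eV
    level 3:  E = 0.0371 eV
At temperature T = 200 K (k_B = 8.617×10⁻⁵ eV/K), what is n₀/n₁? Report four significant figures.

k_BT = 8.617×10⁻⁵ × 200 K = 0.0172340 eV.
n₀/n₁ = exp[−(E₀−E₁)/kT] = exp(−(-0.0161 eV)/(0.0172340 eV)) = exp(0.934200) = 2.545.

2.545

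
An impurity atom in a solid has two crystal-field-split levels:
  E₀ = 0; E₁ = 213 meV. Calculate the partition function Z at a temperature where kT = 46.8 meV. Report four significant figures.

Z = 1.011

Eᵢ/kT = 0, 4.55128.
Z = Σ e^(−Eᵢ/kT) = e^(−0) + e^(−4.55128) = 1.00000 + 0.0105537 = 1.01055.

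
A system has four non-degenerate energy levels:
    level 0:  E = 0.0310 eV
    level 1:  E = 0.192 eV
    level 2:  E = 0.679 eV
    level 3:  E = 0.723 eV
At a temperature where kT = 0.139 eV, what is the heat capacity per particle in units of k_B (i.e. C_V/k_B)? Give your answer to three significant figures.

Eᵢ/kT = 0.22302, 1.3813, 4.8849, 5.2014.
Z = Σ e^(−Eᵢ/kT) = e^(−0.22302) + e^(−1.3813) + e^(−4.8849) + e^(−5.2014) = 0.80010 + 0.25125 + 0.0075599 + 0.0055088 = 1.0644.
⟨E⟩ = 0.077188 eV, ⟨E²⟩ = 0.015404 eV².
C_V/k_B = (⟨E²⟩ − ⟨E⟩²)/(kT)² = (0.015404 − 0.0059580)/0.019321 = 0.489.

0.489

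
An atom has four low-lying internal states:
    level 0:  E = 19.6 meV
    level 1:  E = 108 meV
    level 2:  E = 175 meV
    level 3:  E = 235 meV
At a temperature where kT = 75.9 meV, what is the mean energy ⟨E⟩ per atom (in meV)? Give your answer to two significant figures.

60 meV

Eᵢ/kT = 0.2582, 1.423, 2.306, 3.096.
Z = Σ e^(−Eᵢ/kT) = e^(−0.2582) + e^(−1.423) + e^(−2.306) + e^(−3.096) = 0.7724 + 0.2410 + 0.09966 + 0.04523 = 1.158.
⟨E⟩ = Σ Eᵢ e^(−Eᵢ/kT) / Z = (19.6·0.7724 + 108·0.2410 + 175·0.09966 + 235·0.04523) / 1.158 = 60 meV.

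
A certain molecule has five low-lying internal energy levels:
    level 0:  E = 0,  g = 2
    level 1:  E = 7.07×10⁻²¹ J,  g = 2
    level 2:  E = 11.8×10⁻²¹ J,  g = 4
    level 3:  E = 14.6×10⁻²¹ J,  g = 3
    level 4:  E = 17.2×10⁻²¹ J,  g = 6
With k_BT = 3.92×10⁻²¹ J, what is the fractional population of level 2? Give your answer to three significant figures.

Eᵢ/kT = 0, 1.8036, 3.0102, 3.7245, 4.3878.
Z = Σ gᵢe^(−Eᵢ/kT) = 2·e^(−0) + 2·e^(−1.8036) + 4·e^(−3.0102) + 3·e^(−3.7245) + 6·e^(−4.3878) = 2.0000 + 0.32941 + 0.19713 + 0.072375 + 0.074568 = 2.6735.
P₂ = g₂ e^(−E₂/kT) / Z = 0.19713/2.6735 = 0.0737.

0.0737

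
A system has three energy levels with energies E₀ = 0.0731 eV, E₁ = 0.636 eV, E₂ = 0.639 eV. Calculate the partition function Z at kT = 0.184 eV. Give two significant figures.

Eᵢ/kT = 0.3973, 3.457, 3.473.
Z = Σ e^(−Eᵢ/kT) = e^(−0.3973) + e^(−3.457) + e^(−3.473) = 0.6721 + 0.03152 + 0.03102 = 0.7346.

Z = 0.73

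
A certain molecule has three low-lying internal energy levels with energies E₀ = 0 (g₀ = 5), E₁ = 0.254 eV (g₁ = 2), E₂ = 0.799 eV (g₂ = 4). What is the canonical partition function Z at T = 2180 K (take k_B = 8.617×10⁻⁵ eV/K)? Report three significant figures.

k_BT = 8.617×10⁻⁵ × 2180 K = 0.18785 eV.
Eᵢ/kT = 0, 1.3521, 4.2534.
Z = Σ gᵢe^(−Eᵢ/kT) = 5·e^(−0) + 2·e^(−1.3521) + 4·e^(−4.2534) = 5.0000 + 0.51739 + 0.056863 = 5.5743.

Z = 5.57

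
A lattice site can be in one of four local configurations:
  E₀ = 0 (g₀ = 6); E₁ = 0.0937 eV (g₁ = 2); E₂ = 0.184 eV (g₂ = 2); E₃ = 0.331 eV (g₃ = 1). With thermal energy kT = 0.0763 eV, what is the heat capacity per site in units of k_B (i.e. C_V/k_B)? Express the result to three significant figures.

0.289

Eᵢ/kT = 0, 1.2280, 2.4115, 4.3381.
Z = Σ gᵢe^(−Eᵢ/kT) = 6·e^(−0) + 2·e^(−1.2280) + 2·e^(−2.4115) + 1·e^(−4.3381) = 6.0000 + 0.58576 + 0.17936 + 0.013061 = 6.7782.
⟨E⟩ = 0.013604 eV, ⟨E²⟩ = 0.0018657 eV².
C_V/k_B = (⟨E²⟩ − ⟨E⟩²)/(kT)² = (0.0018657 − 0.00018507)/0.0058217 = 0.289.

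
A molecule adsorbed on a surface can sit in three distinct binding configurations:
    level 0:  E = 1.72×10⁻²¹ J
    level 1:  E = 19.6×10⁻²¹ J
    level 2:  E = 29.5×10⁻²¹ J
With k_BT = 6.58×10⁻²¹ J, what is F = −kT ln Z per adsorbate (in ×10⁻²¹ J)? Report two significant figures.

Eᵢ/kT = 0.2614, 2.979, 4.483.
Z = Σ e^(−Eᵢ/kT) = e^(−0.2614) + e^(−2.979) + e^(−4.483) = 0.7700 + 0.05084 + 0.01130 = 0.8321.
F = −kT ln Z = −6.58 × ln(0.8321) = −6.58 × -0.1838 = 1.2 ×10⁻²¹ J.

1.2 ×10⁻²¹ J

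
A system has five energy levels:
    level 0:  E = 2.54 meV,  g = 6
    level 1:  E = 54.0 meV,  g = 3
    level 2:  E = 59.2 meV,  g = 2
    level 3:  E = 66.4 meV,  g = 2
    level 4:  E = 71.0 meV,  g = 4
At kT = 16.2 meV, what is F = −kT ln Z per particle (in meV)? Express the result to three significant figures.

Eᵢ/kT = 0.15679, 3.3333, 3.6543, 4.0988, 4.3827.
Z = Σ gᵢe^(−Eᵢ/kT) = 6·e^(−0.15679) + 3·e^(−3.3333) + 2·e^(−3.6543) + 2·e^(−4.0988) + 4·e^(−4.3827) = 5.1293 + 0.10703 + 0.051759 + 0.033185 + 0.049966 = 5.3712.
F = −kT ln Z = −16.2 × ln(5.3712) = −16.2 × 1.6811 = -27.2 meV.

-27.2 meV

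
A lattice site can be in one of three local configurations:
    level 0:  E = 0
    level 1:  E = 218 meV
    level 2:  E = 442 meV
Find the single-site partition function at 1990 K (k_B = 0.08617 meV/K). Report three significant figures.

Z = 1.36

k_BT = 0.08617 × 1990 K = 171.48 meV.
Eᵢ/kT = 0, 1.2713, 2.5776.
Z = Σ e^(−Eᵢ/kT) = e^(−0) + e^(−1.2713) + e^(−2.5776) = 1.0000 + 0.28047 + 0.075956 = 1.3564.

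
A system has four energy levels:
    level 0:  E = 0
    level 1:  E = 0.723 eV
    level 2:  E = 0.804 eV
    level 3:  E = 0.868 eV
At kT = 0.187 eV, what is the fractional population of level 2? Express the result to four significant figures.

Eᵢ/kT = 0, 3.86631, 4.29947, 4.64171.
Z = Σ e^(−Eᵢ/kT) = e^(−0) + e^(−3.86631) + e^(−4.29947) + e^(−4.64171) = 1.00000 + 0.0209355 + 0.0135758 + 0.00964120 = 1.04415.
P₂ = e^(−E₂/kT) / Z = 0.0135758/1.04415 = 0.01300.

0.01300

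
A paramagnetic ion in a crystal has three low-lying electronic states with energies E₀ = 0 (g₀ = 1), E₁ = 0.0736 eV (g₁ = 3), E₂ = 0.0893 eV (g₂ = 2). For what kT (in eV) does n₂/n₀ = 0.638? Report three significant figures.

0.0782 eV

n₂/n₀ = (g₂/g₀) exp[−(E₂−E₀)/kT] = 0.638.
⇒ (E₂−E₀)/kT = ln((2/1)/0.638) = ln(3.1348) = 1.1426.
kT = 0.0893 eV / 1.1426 = 0.0782 eV.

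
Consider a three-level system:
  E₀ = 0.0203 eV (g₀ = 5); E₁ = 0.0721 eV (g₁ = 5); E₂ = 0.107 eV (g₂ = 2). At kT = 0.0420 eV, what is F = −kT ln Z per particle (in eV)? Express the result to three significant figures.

Eᵢ/kT = 0.48333, 1.7167, 2.5476.
Z = Σ gᵢe^(−Eᵢ/kT) = 5·e^(−0.48333) + 5·e^(−1.7167) + 2·e^(−2.5476) = 3.0836 + 0.89829 + 0.15654 = 4.1384.
F = −kT ln Z = −0.0420 × ln(4.1384) = −0.0420 × 1.4203 = -0.0597 eV.

-0.0597 eV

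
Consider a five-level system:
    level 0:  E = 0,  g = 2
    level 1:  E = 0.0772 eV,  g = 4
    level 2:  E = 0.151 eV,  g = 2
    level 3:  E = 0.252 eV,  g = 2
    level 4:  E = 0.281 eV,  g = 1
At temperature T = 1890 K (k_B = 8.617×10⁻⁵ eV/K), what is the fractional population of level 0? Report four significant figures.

k_BT = 8.617×10⁻⁵ × 1890 K = 0.162861 eV.
Eᵢ/kT = 0, 0.474024, 0.927171, 1.54733, 1.72540.
Z = Σ gᵢe^(−Eᵢ/kT) = 2·e^(−0) + 4·e^(−0.474024) + 2·e^(−0.927171) + 2·e^(−1.54733) + 1·e^(−1.72540) = 2.00000 + 2.48997 + 0.791343 + 0.425631 + 0.178102 = 5.88505.
P₀ = g₀ e^(−E₀/kT) / Z = 2.00000/5.88505 = 0.3398.

0.3398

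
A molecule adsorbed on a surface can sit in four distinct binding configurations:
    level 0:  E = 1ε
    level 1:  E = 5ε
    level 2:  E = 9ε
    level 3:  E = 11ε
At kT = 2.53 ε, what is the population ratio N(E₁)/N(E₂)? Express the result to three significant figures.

4.86

n₁/n₂ = exp[−(E₁−E₂)/kT] = exp(−(-4ε)/(2.53ε)) = exp(1.5810) = 4.86.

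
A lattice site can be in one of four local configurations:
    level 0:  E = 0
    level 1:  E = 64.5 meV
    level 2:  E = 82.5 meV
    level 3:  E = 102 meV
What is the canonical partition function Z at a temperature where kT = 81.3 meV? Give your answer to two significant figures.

Eᵢ/kT = 0, 0.7934, 1.015, 1.255.
Z = Σ e^(−Eᵢ/kT) = e^(−0) + e^(−0.7934) + e^(−1.015) + e^(−1.255) = 1.000 + 0.4523 + 0.3624 + 0.2851 = 2.100.

Z = 2.1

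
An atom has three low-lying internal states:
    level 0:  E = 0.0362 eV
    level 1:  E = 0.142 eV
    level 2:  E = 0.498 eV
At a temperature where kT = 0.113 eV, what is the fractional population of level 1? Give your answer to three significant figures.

0.278

Eᵢ/kT = 0.32035, 1.2566, 4.4071.
Z = Σ e^(−Eᵢ/kT) = e^(−0.32035) + e^(−1.2566) + e^(−4.4071) = 0.72589 + 0.28462 + 0.012190 = 1.0227.
P₁ = e^(−E₁/kT) / Z = 0.28462/1.0227 = 0.278.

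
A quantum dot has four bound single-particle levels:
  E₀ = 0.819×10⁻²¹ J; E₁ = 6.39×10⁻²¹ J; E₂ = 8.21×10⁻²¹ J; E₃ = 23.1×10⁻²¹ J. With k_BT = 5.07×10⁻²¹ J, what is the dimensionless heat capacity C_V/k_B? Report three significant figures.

Eᵢ/kT = 0.16154, 1.2604, 1.6193, 4.5562.
Z = Σ e^(−Eᵢ/kT) = e^(−0.16154) + e^(−1.2604) + e^(−1.6193) + e^(−4.5562) = 0.85083 + 0.28354 + 0.19804 + 0.010502 = 1.3429.
⟨E⟩ = 3.2595, ⟨E²⟩ = 23.160.
C_V/k_B = (⟨E²⟩ − ⟨E⟩²)/(kT)² = (23.160 − 10.624)/25.705 = 0.488.

0.488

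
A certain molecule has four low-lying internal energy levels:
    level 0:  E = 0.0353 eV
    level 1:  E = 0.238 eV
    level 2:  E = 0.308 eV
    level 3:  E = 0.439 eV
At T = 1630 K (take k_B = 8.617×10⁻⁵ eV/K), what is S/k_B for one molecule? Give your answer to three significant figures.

0.906

k_BT = 8.617×10⁻⁵ × 1630 K = 0.14046 eV.
Eᵢ/kT = 0.25132, 1.6944, 2.1928, 3.1254.
Z = Σ e^(−Eᵢ/kT) = e^(−0.25132) + e^(−1.6944) + e^(−2.1928) + e^(−3.1254) = 0.77777 + 0.18371 + 0.11160 + 0.043919 = 1.1170.
⟨E⟩ = Σ EᵢPᵢ = 0.11176 eV.
S/k_B = ln Z + ⟨E⟩/kT = ln(1.1170) + 0.11176/0.14046 = 0.11065 + 0.79567 = 0.906.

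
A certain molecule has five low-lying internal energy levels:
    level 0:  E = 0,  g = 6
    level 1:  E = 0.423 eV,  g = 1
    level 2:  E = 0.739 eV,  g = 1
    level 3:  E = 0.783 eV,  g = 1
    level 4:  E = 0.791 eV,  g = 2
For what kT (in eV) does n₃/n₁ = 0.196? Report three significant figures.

0.221 eV

n₃/n₁ = (g₃/g₁) exp[−(E₃−E₁)/kT] = 0.196.
⇒ (E₃−E₁)/kT = ln((1/1)/0.196) = ln(5.1020) = 1.6296.
kT = 0.360 eV / 1.6296 = 0.221 eV.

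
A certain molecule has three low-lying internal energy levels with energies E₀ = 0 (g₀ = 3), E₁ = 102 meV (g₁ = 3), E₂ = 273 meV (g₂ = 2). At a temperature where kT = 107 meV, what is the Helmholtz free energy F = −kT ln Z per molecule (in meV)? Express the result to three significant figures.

-156 meV

Eᵢ/kT = 0, 0.95327, 2.5514.
Z = Σ gᵢe^(−Eᵢ/kT) = 3·e^(−0) + 3·e^(−0.95327) + 2·e^(−2.5514) = 3.0000 + 1.1564 + 0.15594 = 4.3123.
F = −kT ln Z = −107 × ln(4.3123) = −107 × 1.4615 = -156 meV.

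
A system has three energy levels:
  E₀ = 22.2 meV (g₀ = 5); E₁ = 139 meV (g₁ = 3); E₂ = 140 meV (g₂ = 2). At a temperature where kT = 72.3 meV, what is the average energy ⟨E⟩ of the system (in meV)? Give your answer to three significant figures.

Eᵢ/kT = 0.30705, 1.9225, 1.9364.
Z = Σ gᵢe^(−Eᵢ/kT) = 5·e^(−0.30705) + 3·e^(−1.9225) + 2·e^(−1.9364) = 3.6781 + 0.43872 + 0.28844 = 4.4053.
⟨E⟩ = Σ Eᵢ gᵢe^(−Eᵢ/kT) / Z = (22.2·3.6781 + 139·0.43872 + 140·0.28844) / 4.4053 = 41.5 meV.

41.5 meV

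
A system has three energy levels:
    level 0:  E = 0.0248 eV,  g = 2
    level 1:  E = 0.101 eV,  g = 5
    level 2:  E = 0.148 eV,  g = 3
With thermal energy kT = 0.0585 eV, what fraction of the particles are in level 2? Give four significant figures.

0.09805

Eᵢ/kT = 0.423932, 1.72650, 2.52991.
Z = Σ gᵢe^(−Eᵢ/kT) = 2·e^(−0.423932) + 5·e^(−1.72650) + 3·e^(−2.52991) = 1.30894 + 0.889530 + 0.238999 = 2.43747.
P₂ = g₂ e^(−E₂/kT) / Z = 0.238999/2.43747 = 0.09805.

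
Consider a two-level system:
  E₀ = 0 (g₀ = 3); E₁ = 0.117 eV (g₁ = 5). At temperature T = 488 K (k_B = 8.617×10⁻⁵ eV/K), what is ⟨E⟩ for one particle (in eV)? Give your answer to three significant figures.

0.0109 eV

k_BT = 8.617×10⁻⁵ × 488 K = 0.042051 eV.
Eᵢ/kT = 0, 2.7823.
Z = Σ gᵢe^(−Eᵢ/kT) = 3·e^(−0) + 5·e^(−2.7823) = 3.0000 + 0.30948 = 3.3095.
⟨E⟩ = Σ Eᵢ gᵢe^(−Eᵢ/kT) / Z = (0·3.0000 + 0.117·0.30948) / 3.3095 = 0.0109 eV.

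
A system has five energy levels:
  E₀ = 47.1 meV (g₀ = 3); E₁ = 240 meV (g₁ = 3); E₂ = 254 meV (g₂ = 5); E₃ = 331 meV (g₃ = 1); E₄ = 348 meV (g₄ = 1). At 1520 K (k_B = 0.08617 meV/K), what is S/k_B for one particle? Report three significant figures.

k_BT = 0.08617 × 1520 K = 130.98 meV.
Eᵢ/kT = 0.35960, 1.8323, 1.9392, 2.5271, 2.6569.
Z = Σ gᵢe^(−Eᵢ/kT) = 3·e^(−0.35960) + 3·e^(−1.8323) + 5·e^(−1.9392) + 1·e^(−2.5271) + 1·e^(−2.6569) = 2.0939 + 0.48014 + 0.71909 + 0.079890 + 0.070165 = 3.4432.
⟨E⟩ = Σ EᵢPᵢ = 129.93 meV.
S/k_B = ln Z + ⟨E⟩/kT = ln(3.4432) + 129.93/130.98 = 1.2364 + 0.99198 = 2.23.

2.23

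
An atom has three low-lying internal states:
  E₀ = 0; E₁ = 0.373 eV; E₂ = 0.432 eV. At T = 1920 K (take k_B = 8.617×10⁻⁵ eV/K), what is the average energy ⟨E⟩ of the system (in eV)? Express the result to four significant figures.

0.06014 eV

k_BT = 8.617×10⁻⁵ × 1920 K = 0.165446 eV.
Eᵢ/kT = 0, 2.25451, 2.61112.
Z = Σ e^(−Eᵢ/kT) = e^(−0) + e^(−2.25451) + e^(−2.61112) = 1.00000 + 0.104925 + 0.0734522 = 1.17838.
⟨E⟩ = Σ Eᵢ e^(−Eᵢ/kT) / Z = (0·1.00000 + 0.373·0.104925 + 0.432·0.0734522) / 1.17838 = 0.06014 eV.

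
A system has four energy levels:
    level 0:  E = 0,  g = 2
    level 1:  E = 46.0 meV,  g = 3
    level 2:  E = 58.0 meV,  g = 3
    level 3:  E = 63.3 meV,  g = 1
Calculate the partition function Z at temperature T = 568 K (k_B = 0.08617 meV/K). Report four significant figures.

Z = 4.364

k_BT = 0.08617 × 568 K = 48.9446 meV.
Eᵢ/kT = 0, 0.939838, 1.18501, 1.29330.
Z = Σ gᵢe^(−Eᵢ/kT) = 2·e^(−0) + 3·e^(−0.939838) + 3·e^(−1.18501) + 1·e^(−1.29330) = 2.00000 + 1.17207 + 0.917229 + 0.274364 = 4.36366.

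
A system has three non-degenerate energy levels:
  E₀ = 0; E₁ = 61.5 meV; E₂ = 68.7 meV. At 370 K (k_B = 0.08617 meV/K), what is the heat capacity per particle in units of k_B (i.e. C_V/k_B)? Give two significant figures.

k_BT = 0.08617 × 370 K = 31.88 meV.
Eᵢ/kT = 0, 1.929, 2.155.
Z = Σ e^(−Eᵢ/kT) = e^(−0) + e^(−1.929) + e^(−2.155) = 1.000 + 0.1453 + 0.1159 = 1.261.
⟨E⟩ = 13.40 meV, ⟨E²⟩ = 869.6 meV².
C_V/k_B = (⟨E²⟩ − ⟨E⟩²)/(kT)² = (869.6 − 179.6)/1016 = 0.68.

0.68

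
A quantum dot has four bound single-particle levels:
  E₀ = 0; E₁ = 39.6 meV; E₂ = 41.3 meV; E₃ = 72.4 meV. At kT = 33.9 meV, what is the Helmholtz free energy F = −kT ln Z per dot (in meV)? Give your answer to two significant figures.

Eᵢ/kT = 0, 1.168, 1.218, 2.136.
Z = Σ e^(−Eᵢ/kT) = e^(−0) + e^(−1.168) + e^(−1.218) + e^(−2.136) = 1.000 + 0.3110 + 0.2958 + 0.1181 = 1.725.
F = −kT ln Z = −33.9 × ln(1.725) = −33.9 × 0.5452 = -18 meV.

-18 meV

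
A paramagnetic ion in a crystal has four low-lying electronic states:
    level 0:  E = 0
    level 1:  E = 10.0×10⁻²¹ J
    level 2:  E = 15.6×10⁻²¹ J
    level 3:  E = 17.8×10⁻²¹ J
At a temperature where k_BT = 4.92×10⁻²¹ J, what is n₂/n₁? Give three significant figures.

0.320

n₂/n₁ = exp[−(E₂−E₁)/kT] = exp(−(5.6 ×10⁻²¹ J)/(4.92 ×10⁻²¹ J)) = exp(-1.1382) = 0.320.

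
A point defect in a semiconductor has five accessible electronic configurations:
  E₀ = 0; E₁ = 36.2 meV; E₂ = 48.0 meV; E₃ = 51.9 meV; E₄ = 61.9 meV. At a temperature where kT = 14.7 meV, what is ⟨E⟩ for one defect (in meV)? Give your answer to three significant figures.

Eᵢ/kT = 0, 2.4626, 3.2653, 3.5306, 4.2109.
Z = Σ e^(−Eᵢ/kT) = e^(−0) + e^(−2.4626) + e^(−3.2653) + e^(−3.5306) + e^(−4.2109) = 1.0000 + 0.085213 + 0.038185 + 0.029287 + 0.014833 = 1.1675.
⟨E⟩ = Σ Eᵢ e^(−Eᵢ/kT) / Z = (0·1.0000 + 36.2·0.085213 + 48.0·0.038185 + 51.9·0.029287 + 61.9·0.014833) / 1.1675 = 6.30 meV.

6.30 meV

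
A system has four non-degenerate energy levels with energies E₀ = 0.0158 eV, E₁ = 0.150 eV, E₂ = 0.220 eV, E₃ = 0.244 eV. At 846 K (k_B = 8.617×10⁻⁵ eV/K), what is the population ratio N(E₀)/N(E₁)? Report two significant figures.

6.3

k_BT = 8.617×10⁻⁵ × 846 K = 0.07290 eV.
n₀/n₁ = exp[−(E₀−E₁)/kT] = exp(−(-0.1342 eV)/(0.07290 eV)) = exp(1.841) = 6.3.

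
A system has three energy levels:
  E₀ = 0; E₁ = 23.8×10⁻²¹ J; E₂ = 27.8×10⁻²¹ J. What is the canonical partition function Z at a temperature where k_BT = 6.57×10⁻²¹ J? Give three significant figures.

Z = 1.04

Eᵢ/kT = 0, 3.6225, 4.2314.
Z = Σ e^(−Eᵢ/kT) = e^(−0) + e^(−3.6225) + e^(−4.2314) = 1.0000 + 0.026716 + 0.014532 = 1.0412.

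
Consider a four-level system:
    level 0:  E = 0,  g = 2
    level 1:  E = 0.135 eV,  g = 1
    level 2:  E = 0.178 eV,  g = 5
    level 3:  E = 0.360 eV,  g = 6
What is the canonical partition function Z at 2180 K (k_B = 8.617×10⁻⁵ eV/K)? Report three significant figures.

k_BT = 8.617×10⁻⁵ × 2180 K = 0.18785 eV.
Eᵢ/kT = 0, 0.71866, 0.94756, 1.9164.
Z = Σ gᵢe^(−Eᵢ/kT) = 2·e^(−0) + 1·e^(−0.71866) + 5·e^(−0.94756) + 6·e^(−1.9164) = 2.0000 + 0.48740 + 1.9384 + 0.88281 = 5.3086.

Z = 5.31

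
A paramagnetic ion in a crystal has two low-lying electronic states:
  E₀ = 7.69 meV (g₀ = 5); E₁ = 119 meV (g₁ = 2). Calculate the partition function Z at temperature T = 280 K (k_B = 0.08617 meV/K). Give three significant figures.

Z = 3.65

k_BT = 0.08617 × 280 K = 24.128 meV.
Eᵢ/kT = 0.31872, 4.9320.
Z = Σ gᵢe^(−Eᵢ/kT) = 5·e^(−0.31872) + 2·e^(−4.9320) = 3.6354 + 0.014424 = 3.6498.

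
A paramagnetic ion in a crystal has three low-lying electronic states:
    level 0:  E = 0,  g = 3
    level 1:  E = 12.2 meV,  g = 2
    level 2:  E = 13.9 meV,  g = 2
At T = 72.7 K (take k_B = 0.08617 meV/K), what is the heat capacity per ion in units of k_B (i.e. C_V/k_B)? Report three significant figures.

0.527

k_BT = 0.08617 × 72.7 K = 6.2646 meV.
Eᵢ/kT = 0, 1.9475, 2.2188.
Z = Σ gᵢe^(−Eᵢ/kT) = 3·e^(−0) + 2·e^(−1.9475) + 2·e^(−2.2188) = 3.0000 + 0.28526 + 0.21748 = 3.5027.
⟨E⟩ = 1.8566 meV, ⟨E²⟩ = 24.118 meV².
C_V/k_B = (⟨E²⟩ − ⟨E⟩²)/(kT)² = (24.118 − 3.4470)/39.245 = 0.527.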